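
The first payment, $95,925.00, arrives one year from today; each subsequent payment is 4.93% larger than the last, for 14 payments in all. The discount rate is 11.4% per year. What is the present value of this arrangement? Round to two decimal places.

Periodic rate r = 0.114 per year.
Growing ordinary annuity: PV = PMT₁ × [1 − ((1+g)/(1+r))^n] / (r − g) = 95,925 × [1 − ((1+0.0493)/(1+r))^14] / (r − 0.0493) = $841,062.40.

$841,062.40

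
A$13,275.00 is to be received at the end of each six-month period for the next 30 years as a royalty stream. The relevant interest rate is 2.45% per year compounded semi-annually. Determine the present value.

A$561,720.57

This is an ordinary annuity: 60 payments of A$13,275.00 at the end of each six-month period.
Periodic rate r = 0.0245/2 per half-year; n is counted in half-years.
PV = PMT × [(1 − (1+r)^−n)/r] = 13,275 × [1 − (1+r)^−60] / r = A$561,720.57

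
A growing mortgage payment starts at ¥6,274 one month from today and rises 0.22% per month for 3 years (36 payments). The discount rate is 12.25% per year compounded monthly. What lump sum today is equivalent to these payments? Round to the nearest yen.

¥195,178

Periodic rate r = 0.1225/12 per month; n is counted in months.
Growing ordinary annuity: PV = PMT₁ × [1 − ((1+g)/(1+r))^n] / (r − g) = 6,274 × [1 − ((1+0.0022)/(1+r))^36] / (r − 0.0022) = ¥195,178.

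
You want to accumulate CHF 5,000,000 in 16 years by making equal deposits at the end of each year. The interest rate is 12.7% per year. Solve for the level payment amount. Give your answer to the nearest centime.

Level ordinary annuity; solve FV = PMT × [((1+r)^n − 1)/r] for PMT.
Periodic rate r = 0.127 per year.
With n = 16: PMT = 5,000,000 / ([((1+r)^n − 1)/r]) = CHF 109,994.33

CHF 109,994.33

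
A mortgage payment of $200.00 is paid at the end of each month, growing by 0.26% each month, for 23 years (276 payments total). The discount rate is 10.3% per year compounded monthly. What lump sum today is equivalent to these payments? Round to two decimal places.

Periodic rate r = 0.103/12 per month; n is counted in months.
Growing ordinary annuity: PV = PMT₁ × [1 − ((1+g)/(1+r))^n] / (r − g) = 200 × [1 − ((1+0.0026)/(1+r))^276] / (r − 0.0026) = $26,956.56.

$26,956.56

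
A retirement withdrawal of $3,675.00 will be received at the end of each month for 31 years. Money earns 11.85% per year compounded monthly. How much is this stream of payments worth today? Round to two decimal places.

This is an ordinary annuity: 372 payments of $3,675.00 at the end of each month.
Periodic rate r = 0.1185/12 per month; n is counted in months.
PV = PMT × [(1 − (1+r)^−n)/r] = 3,675 × [1 − (1+r)^−372] / r = $362,532.12

$362,532.12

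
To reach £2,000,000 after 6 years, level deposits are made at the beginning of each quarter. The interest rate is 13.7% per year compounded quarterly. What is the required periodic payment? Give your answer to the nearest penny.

£53,243.05

Level annuity due; solve FV = PMT × [((1+r)^n − 1)/r] × (1+r) for PMT.
Periodic rate r = 0.137/4 per quarter; n is counted in quarters.
With n = 24: PMT = 2,000,000 / ([((1+r)^n − 1)/r] × (1+r)) = £53,243.05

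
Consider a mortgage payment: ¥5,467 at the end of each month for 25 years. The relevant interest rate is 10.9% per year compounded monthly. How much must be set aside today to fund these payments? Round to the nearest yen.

¥561,933

This is an ordinary annuity: 300 payments of ¥5,467 at the end of each month.
Periodic rate r = 0.109/12 per month; n is counted in months.
PV = PMT × [(1 − (1+r)^−n)/r] = 5,467 × [1 − (1+r)^−300] / r = ¥561,933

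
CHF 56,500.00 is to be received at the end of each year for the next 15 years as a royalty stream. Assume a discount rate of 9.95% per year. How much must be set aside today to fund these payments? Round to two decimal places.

CHF 430,972.79

This is an ordinary annuity: 15 payments of CHF 56,500.00 at the end of each year.
Periodic rate r = 0.0995 per year.
PV = PMT × [(1 − (1+r)^−n)/r] = 56,500 × [1 − (1+r)^−15] / r = CHF 430,972.79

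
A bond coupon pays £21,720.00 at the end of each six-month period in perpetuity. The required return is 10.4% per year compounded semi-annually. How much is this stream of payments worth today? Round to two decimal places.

£417,692.31

Periodic rate r = 0.104/2 per half-year.
Level perpetuity: PV = PMT / r = 21,720 / (0.104/2) = £417,692.31.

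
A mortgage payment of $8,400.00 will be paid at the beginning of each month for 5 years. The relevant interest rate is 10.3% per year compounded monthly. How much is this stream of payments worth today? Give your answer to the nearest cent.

$395,985.82

This is an annuity due: 60 payments of $8,400.00 at the beginning of each month.
Periodic rate r = 0.103/12 per month; n is counted in months.
PV = PMT × [(1 − (1+r)^−n)/r] × (1+r) = 8,400 × [1 − (1+r)^−60] / r × (1+r) = $395,985.82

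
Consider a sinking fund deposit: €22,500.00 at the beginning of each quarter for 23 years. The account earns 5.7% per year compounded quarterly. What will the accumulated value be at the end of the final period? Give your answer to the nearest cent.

This is an annuity due: 92 deposits of €22,500.00 at the beginning of each quarter.
Periodic rate r = 0.057/4 per quarter; n is counted in quarters.
FV = PMT × [((1+r)^n − 1)/r] × (1+r) = 22,500 × [(1+r)^92 − 1] / r × (1+r) = €4,285,012.35

€4,285,012.35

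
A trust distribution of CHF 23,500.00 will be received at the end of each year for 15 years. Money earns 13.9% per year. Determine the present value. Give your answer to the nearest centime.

CHF 145,065.52

This is an ordinary annuity: 15 payments of CHF 23,500.00 at the end of each year.
Periodic rate r = 0.139 per year.
PV = PMT × [(1 − (1+r)^−n)/r] = 23,500 × [1 − (1+r)^−15] / r = CHF 145,065.52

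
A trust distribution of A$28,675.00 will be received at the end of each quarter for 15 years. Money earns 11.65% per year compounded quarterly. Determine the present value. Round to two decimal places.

This is an ordinary annuity: 60 payments of A$28,675.00 at the end of each quarter.
Periodic rate r = 0.1165/4 per quarter; n is counted in quarters.
PV = PMT × [(1 − (1+r)^−n)/r] = 28,675 × [1 − (1+r)^−60] / r = A$808,696.35

A$808,696.35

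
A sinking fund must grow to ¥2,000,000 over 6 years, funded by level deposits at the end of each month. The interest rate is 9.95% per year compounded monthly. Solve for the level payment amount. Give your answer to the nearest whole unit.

¥20,418

Level ordinary annuity; solve FV = PMT × [((1+r)^n − 1)/r] for PMT.
Periodic rate r = 0.0995/12 per month; n is counted in months.
With n = 72: PMT = 2,000,000 / ([((1+r)^n − 1)/r]) = ¥20,418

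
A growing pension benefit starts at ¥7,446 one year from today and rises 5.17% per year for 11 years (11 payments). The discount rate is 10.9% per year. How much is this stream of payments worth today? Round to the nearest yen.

¥57,449

Periodic rate r = 0.109 per year.
Growing ordinary annuity: PV = PMT₁ × [1 − ((1+g)/(1+r))^n] / (r − g) = 7,446 × [1 − ((1+0.0517)/(1+r))^11] / (r − 0.0517) = ¥57,449.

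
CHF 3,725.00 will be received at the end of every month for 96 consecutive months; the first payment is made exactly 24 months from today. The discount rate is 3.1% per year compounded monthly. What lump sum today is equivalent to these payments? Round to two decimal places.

Ordinary annuity of 96 payments, first payment at period 24.
Periodic rate r = 0.031/12 per month; n is counted in months.
The ordinary-annuity PV formula values the stream one period before the first payment (period 23); discount that back 23 periods:
PV₀ = 3,725 × [1 − (1+r)^−96] / r × (1+r)^−23 = CHF 298,120.98

CHF 298,120.98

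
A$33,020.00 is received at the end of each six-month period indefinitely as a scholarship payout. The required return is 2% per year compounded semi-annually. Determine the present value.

Periodic rate r = 0.02/2 per half-year.
Level perpetuity: PV = PMT / r = 33,020 / (0.02/2) = A$3,302,000.00.

A$3,302,000.00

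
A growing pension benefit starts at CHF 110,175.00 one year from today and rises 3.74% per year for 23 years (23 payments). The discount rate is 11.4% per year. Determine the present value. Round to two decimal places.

Periodic rate r = 0.114 per year.
Growing ordinary annuity: PV = PMT₁ × [1 − ((1+g)/(1+r))^n] / (r − g) = 110,175 × [1 − ((1+0.0374)/(1+r))^23] / (r − 0.0374) = CHF 1,158,895.27.

CHF 1,158,895.27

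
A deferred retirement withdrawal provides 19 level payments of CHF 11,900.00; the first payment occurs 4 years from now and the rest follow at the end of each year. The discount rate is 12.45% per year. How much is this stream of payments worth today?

CHF 59,987.93

Ordinary annuity of 19 payments, first payment at period 4.
Periodic rate r = 0.1245 per year.
The ordinary-annuity PV formula values the stream one period before the first payment (period 3); discount that back 3 periods:
PV₀ = 11,900 × [1 − (1+r)^−19] / r × (1+r)^−3 = CHF 59,987.93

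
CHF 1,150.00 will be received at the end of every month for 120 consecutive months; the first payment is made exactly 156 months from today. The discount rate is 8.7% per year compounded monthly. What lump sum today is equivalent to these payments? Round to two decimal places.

Ordinary annuity of 120 payments, first payment at period 156.
Periodic rate r = 0.087/12 per month; n is counted in months.
The ordinary-annuity PV formula values the stream one period before the first payment (period 155); discount that back 155 periods:
PV₀ = 1,150 × [1 − (1+r)^−120] / r × (1+r)^−155 = CHF 30,012.97

CHF 30,012.97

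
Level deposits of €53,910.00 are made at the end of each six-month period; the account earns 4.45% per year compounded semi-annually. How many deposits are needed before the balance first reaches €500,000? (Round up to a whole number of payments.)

Periodic rate r = 0.0445/2 per half-year; n is counted in half-years.
Ordinary annuity FV: 500,000 = 53,910 × [((1+r)^n − 1)/r].
(1+r)^n = 1 + 500,000 × r / 53,910, so n = ln(1 + 500,000·r/53,910) / ln(1+r) = 8.53.
Round up to a whole number of payments: n = 9.

9 payments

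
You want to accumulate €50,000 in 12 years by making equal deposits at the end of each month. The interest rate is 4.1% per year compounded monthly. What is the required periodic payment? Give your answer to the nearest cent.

Level ordinary annuity; solve FV = PMT × [((1+r)^n − 1)/r] for PMT.
Periodic rate r = 0.041/12 per month; n is counted in months.
With n = 144: PMT = 50,000 / ([((1+r)^n − 1)/r]) = €269.36

€269.36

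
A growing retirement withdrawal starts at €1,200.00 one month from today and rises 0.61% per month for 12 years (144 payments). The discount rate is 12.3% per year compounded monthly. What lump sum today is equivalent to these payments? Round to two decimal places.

€129,310.21

Periodic rate r = 0.123/12 per month; n is counted in months.
Growing ordinary annuity: PV = PMT₁ × [1 − ((1+g)/(1+r))^n] / (r − g) = 1,200 × [1 − ((1+0.0061)/(1+r))^144] / (r − 0.0061) = €129,310.21.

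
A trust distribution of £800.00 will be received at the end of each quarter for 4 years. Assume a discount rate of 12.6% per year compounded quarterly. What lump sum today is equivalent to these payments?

£9,934.61

This is an ordinary annuity: 16 payments of £800.00 at the end of each quarter.
Periodic rate r = 0.126/4 per quarter; n is counted in quarters.
PV = PMT × [(1 − (1+r)^−n)/r] = 800 × [1 − (1+r)^−16] / r = £9,934.61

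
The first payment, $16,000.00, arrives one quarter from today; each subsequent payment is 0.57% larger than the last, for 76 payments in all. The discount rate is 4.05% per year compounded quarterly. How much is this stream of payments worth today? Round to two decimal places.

$1,025,818.91

Periodic rate r = 0.0405/4 per quarter; n is counted in quarters.
Growing ordinary annuity: PV = PMT₁ × [1 − ((1+g)/(1+r))^n] / (r − g) = 16,000 × [1 − ((1+0.0057)/(1+r))^76] / (r − 0.0057) = $1,025,818.91.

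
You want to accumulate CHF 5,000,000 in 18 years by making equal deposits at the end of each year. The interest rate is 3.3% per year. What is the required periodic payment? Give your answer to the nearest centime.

Level ordinary annuity; solve FV = PMT × [((1+r)^n − 1)/r] for PMT.
Periodic rate r = 0.033 per year.
With n = 18: PMT = 5,000,000 / ([((1+r)^n − 1)/r]) = CHF 207,826.57

CHF 207,826.57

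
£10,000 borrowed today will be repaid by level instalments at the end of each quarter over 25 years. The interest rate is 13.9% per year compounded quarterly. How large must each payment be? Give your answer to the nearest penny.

£359.30

Level ordinary annuity; solve PV = PMT × [(1 − (1+r)^−n)/r] for PMT.
Periodic rate r = 0.139/4 per quarter; n is counted in quarters.
With n = 100: PMT = 10,000 / ([(1 − (1+r)^−n)/r]) = £359.30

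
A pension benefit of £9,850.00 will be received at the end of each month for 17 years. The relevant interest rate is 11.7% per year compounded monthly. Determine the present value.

This is an ordinary annuity: 204 payments of £9,850.00 at the end of each month.
Periodic rate r = 0.117/12 per month; n is counted in months.
PV = PMT × [(1 − (1+r)^−n)/r] = 9,850 × [1 − (1+r)^−204] / r = £870,682.64

£870,682.64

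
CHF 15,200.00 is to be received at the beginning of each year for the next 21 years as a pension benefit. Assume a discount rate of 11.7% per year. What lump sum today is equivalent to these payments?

This is an annuity due: 21 payments of CHF 15,200.00 at the beginning of each year.
Periodic rate r = 0.117 per year.
PV = PMT × [(1 − (1+r)^−n)/r] × (1+r) = 15,200 × [1 − (1+r)^−21] / r × (1+r) = CHF 130,904.52

CHF 130,904.52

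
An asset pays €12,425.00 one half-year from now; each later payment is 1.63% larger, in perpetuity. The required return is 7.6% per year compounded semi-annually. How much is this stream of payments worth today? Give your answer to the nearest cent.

€572,580.65

Periodic rate r = 0.076/2 per half-year.
Growing perpetuity (Gordon): PV = PMT₁ / (r − g) = 12,425 / (r − 0.0163) = €572,580.65.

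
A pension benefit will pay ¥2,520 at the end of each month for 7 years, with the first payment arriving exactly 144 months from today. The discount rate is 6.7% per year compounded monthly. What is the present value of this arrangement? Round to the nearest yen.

Ordinary annuity of 84 payments, first payment at period 144.
Periodic rate r = 0.067/12 per month; n is counted in months.
The ordinary-annuity PV formula values the stream one period before the first payment (period 143); discount that back 143 periods:
PV₀ = 2,520 × [1 − (1+r)^−84] / r × (1+r)^−143 = ¥76,046

¥76,046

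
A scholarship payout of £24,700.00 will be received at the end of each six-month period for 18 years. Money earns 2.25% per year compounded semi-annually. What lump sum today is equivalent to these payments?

This is an ordinary annuity: 36 payments of £24,700.00 at the end of each six-month period.
Periodic rate r = 0.0225/2 per half-year; n is counted in half-years.
PV = PMT × [(1 − (1+r)^−n)/r] = 24,700 × [1 − (1+r)^−36] / r = £727,855.93

£727,855.93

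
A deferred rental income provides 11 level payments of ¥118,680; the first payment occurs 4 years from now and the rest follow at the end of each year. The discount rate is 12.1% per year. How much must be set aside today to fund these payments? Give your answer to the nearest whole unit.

¥498,062

Ordinary annuity of 11 payments, first payment at period 4.
Periodic rate r = 0.121 per year.
The ordinary-annuity PV formula values the stream one period before the first payment (period 3); discount that back 3 periods:
PV₀ = 118,680 × [1 − (1+r)^−11] / r × (1+r)^−3 = ¥498,062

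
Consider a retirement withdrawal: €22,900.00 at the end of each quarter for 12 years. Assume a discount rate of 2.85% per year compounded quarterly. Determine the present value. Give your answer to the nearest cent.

€928,180.84

This is an ordinary annuity: 48 payments of €22,900.00 at the end of each quarter.
Periodic rate r = 0.0285/4 per quarter; n is counted in quarters.
PV = PMT × [(1 − (1+r)^−n)/r] = 22,900 × [1 − (1+r)^−48] / r = €928,180.84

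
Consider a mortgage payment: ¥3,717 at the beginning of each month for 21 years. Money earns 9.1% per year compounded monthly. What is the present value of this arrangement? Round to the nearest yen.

This is an annuity due: 252 payments of ¥3,717 at the beginning of each month.
Periodic rate r = 0.091/12 per month; n is counted in months.
PV = PMT × [(1 − (1+r)^−n)/r] × (1+r) = 3,717 × [1 − (1+r)^−252] / r × (1+r) = ¥420,283

¥420,283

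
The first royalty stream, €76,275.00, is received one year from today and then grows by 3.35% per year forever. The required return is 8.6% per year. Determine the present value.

€1,452,857.14

Periodic rate r = 0.086 per year.
Growing perpetuity (Gordon): PV = PMT₁ / (r − g) = 76,275 / (r − 0.0335) = €1,452,857.14.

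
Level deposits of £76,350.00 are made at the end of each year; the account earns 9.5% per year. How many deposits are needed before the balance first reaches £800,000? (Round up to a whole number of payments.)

8 payments

Periodic rate r = 0.095 per year.
Ordinary annuity FV: 800,000 = 76,350 × [((1+r)^n − 1)/r].
(1+r)^n = 1 + 800,000 × r / 76,350, so n = ln(1 + 800,000·r/76,350) / ln(1+r) = 7.61.
Round up to a whole number of payments: n = 8.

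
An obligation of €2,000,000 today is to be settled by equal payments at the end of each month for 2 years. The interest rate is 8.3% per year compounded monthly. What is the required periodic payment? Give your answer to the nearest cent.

Level ordinary annuity; solve PV = PMT × [(1 − (1+r)^−n)/r] for PMT.
Periodic rate r = 0.083/12 per month; n is counted in months.
With n = 24: PMT = 2,000,000 / ([(1 − (1+r)^−n)/r]) = €90,728.48

€90,728.48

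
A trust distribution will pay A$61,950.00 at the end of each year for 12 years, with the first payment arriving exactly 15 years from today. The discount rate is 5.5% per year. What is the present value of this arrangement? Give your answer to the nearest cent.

Ordinary annuity of 12 payments, first payment at period 15.
Periodic rate r = 0.055 per year.
The ordinary-annuity PV formula values the stream one period before the first payment (period 14); discount that back 14 periods:
PV₀ = 61,950 × [1 − (1+r)^−12] / r × (1+r)^−14 = A$252,312.90

A$252,312.90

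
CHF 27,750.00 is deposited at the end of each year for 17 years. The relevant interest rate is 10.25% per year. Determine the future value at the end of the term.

This is an ordinary annuity: 17 deposits of CHF 27,750.00 at the end of each year.
Periodic rate r = 0.1025 per year.
FV = PMT × [((1+r)^n − 1)/r] = 27,750 × [(1+r)^17 − 1] / r = CHF 1,151,516.16

CHF 1,151,516.16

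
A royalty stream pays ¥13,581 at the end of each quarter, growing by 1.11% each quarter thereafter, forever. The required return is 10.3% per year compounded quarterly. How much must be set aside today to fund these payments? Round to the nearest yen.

Periodic rate r = 0.103/4 per quarter.
Growing perpetuity (Gordon): PV = PMT₁ / (r − g) = 13,581 / (r − 0.0111) = ¥927,031.

¥927,031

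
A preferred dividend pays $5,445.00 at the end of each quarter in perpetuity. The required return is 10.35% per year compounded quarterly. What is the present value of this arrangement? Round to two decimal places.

Periodic rate r = 0.1035/4 per quarter.
Level perpetuity: PV = PMT / r = 5,445 / (0.1035/4) = $210,434.78.

$210,434.78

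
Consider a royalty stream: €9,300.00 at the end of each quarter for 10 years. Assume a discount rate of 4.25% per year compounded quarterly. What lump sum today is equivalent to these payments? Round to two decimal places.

€301,768.90

This is an ordinary annuity: 40 payments of €9,300.00 at the end of each quarter.
Periodic rate r = 0.0425/4 per quarter; n is counted in quarters.
PV = PMT × [(1 − (1+r)^−n)/r] = 9,300 × [1 − (1+r)^−40] / r = €301,768.90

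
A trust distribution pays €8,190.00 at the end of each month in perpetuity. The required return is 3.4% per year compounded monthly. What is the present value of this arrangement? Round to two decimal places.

€2,890,588.24

Periodic rate r = 0.034/12 per month.
Level perpetuity: PV = PMT / r = 8,190 / (0.034/12) = €2,890,588.24.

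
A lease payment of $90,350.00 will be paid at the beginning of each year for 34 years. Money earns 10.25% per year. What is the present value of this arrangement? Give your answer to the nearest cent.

This is an annuity due: 34 payments of $90,350.00 at the beginning of each year.
Periodic rate r = 0.1025 per year.
PV = PMT × [(1 − (1+r)^−n)/r] × (1+r) = 90,350 × [1 − (1+r)^−34] / r × (1+r) = $936,599.80

$936,599.80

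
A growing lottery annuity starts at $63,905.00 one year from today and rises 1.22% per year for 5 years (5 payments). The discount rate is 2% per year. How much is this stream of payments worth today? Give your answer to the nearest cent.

Periodic rate r = 0.02 per year.
Growing ordinary annuity: PV = PMT₁ × [1 − ((1+g)/(1+r))^n] / (r − g) = 63,905 × [1 − ((1+0.0122)/(1+r))^5] / (r − 0.0122) = $308,505.27.

$308,505.27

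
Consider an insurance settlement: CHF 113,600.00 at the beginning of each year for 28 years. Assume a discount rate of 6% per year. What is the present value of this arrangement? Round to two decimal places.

CHF 1,614,316.68

This is an annuity due: 28 payments of CHF 113,600.00 at the beginning of each year.
Periodic rate r = 0.06 per year.
PV = PMT × [(1 − (1+r)^−n)/r] × (1+r) = 113,600 × [1 − (1+r)^−28] / r × (1+r) = CHF 1,614,316.68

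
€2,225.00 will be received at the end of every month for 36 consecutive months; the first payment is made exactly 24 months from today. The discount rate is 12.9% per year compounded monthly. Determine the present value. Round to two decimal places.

€51,712.18

Ordinary annuity of 36 payments, first payment at period 24.
Periodic rate r = 0.129/12 per month; n is counted in months.
The ordinary-annuity PV formula values the stream one period before the first payment (period 23); discount that back 23 periods:
PV₀ = 2,225 × [1 − (1+r)^−36] / r × (1+r)^−23 = €51,712.18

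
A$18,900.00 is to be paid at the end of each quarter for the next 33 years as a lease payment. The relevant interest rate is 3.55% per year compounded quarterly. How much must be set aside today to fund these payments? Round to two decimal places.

A$1,466,198.22

This is an ordinary annuity: 132 payments of A$18,900.00 at the end of each quarter.
Periodic rate r = 0.0355/4 per quarter; n is counted in quarters.
PV = PMT × [(1 − (1+r)^−n)/r] = 18,900 × [1 − (1+r)^−132] / r = A$1,466,198.22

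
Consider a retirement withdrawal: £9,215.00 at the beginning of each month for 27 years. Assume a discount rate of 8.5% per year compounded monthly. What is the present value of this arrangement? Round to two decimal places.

This is an annuity due: 324 payments of £9,215.00 at the beginning of each month.
Periodic rate r = 0.085/12 per month; n is counted in months.
PV = PMT × [(1 − (1+r)^−n)/r] × (1+r) = 9,215 × [1 − (1+r)^−324] / r × (1+r) = £1,177,070.70

£1,177,070.70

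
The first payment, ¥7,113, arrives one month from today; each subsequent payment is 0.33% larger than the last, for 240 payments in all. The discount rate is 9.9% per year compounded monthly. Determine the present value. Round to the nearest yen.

Periodic rate r = 0.099/12 per month; n is counted in months.
Growing ordinary annuity: PV = PMT₁ × [1 − ((1+g)/(1+r))^n] / (r − g) = 7,113 × [1 − ((1+0.0033)/(1+r))^240] / (r − 0.0033) = ¥995,941.

¥995,941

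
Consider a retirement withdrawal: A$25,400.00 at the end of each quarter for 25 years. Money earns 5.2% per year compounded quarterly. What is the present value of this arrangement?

A$1,416,881.34

This is an ordinary annuity: 100 payments of A$25,400.00 at the end of each quarter.
Periodic rate r = 0.052/4 per quarter; n is counted in quarters.
PV = PMT × [(1 − (1+r)^−n)/r] = 25,400 × [1 − (1+r)^−100] / r = A$1,416,881.34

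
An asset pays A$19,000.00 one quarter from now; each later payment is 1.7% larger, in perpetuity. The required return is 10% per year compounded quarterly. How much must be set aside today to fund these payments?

A$2,375,000.00

Periodic rate r = 0.1/4 per quarter.
Growing perpetuity (Gordon): PV = PMT₁ / (r − g) = 19,000 / (r − 0.017) = A$2,375,000.00.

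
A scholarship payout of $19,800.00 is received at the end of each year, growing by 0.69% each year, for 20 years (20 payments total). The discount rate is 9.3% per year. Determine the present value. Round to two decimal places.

Periodic rate r = 0.093 per year.
Growing ordinary annuity: PV = PMT₁ × [1 − ((1+g)/(1+r))^n] / (r − g) = 19,800 × [1 − ((1+0.0069)/(1+r))^20] / (r − 0.0069) = $185,401.01.

$185,401.01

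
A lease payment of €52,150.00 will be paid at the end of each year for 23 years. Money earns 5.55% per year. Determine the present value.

This is an ordinary annuity: 23 payments of €52,150.00 at the end of each year.
Periodic rate r = 0.0555 per year.
PV = PMT × [(1 − (1+r)^−n)/r] = 52,150 × [1 − (1+r)^−23] / r = €668,357.09

€668,357.09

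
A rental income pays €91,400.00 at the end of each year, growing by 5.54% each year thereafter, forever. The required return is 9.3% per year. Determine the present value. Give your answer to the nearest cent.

Periodic rate r = 0.093 per year.
Growing perpetuity (Gordon): PV = PMT₁ / (r − g) = 91,400 / (r − 0.0554) = €2,430,851.06.

€2,430,851.06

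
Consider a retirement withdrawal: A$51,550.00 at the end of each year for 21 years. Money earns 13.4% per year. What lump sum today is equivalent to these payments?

A$357,269.98

This is an ordinary annuity: 21 payments of A$51,550.00 at the end of each year.
Periodic rate r = 0.134 per year.
PV = PMT × [(1 − (1+r)^−n)/r] = 51,550 × [1 − (1+r)^−21] / r = A$357,269.98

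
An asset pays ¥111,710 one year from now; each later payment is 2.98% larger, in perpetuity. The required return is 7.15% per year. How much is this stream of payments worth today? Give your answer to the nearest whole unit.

Periodic rate r = 0.0715 per year.
Growing perpetuity (Gordon): PV = PMT₁ / (r − g) = 111,710 / (r − 0.0298) = ¥2,678,897.

¥2,678,897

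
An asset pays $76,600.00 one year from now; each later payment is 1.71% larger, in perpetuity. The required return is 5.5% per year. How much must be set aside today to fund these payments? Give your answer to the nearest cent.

Periodic rate r = 0.055 per year.
Growing perpetuity (Gordon): PV = PMT₁ / (r − g) = 76,600 / (r − 0.0171) = $2,021,108.18.

$2,021,108.18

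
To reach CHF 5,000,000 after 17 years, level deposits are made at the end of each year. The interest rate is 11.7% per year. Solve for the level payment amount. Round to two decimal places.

CHF 105,215.80

Level ordinary annuity; solve FV = PMT × [((1+r)^n − 1)/r] for PMT.
Periodic rate r = 0.117 per year.
With n = 17: PMT = 5,000,000 / ([((1+r)^n − 1)/r]) = CHF 105,215.80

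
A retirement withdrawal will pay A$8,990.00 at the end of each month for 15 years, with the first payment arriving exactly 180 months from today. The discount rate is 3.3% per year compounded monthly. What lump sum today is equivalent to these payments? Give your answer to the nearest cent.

A$779,866.14

Ordinary annuity of 180 payments, first payment at period 180.
Periodic rate r = 0.033/12 per month; n is counted in months.
The ordinary-annuity PV formula values the stream one period before the first payment (period 179); discount that back 179 periods:
PV₀ = 8,990 × [1 − (1+r)^−180] / r × (1+r)^−179 = A$779,866.14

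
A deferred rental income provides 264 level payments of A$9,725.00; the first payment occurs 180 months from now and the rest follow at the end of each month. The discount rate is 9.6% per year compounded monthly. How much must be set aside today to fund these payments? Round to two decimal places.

A$256,360.20

Ordinary annuity of 264 payments, first payment at period 180.
Periodic rate r = 0.096/12 per month; n is counted in months.
The ordinary-annuity PV formula values the stream one period before the first payment (period 179); discount that back 179 periods:
PV₀ = 9,725 × [1 − (1+r)^−264] / r × (1+r)^−179 = A$256,360.20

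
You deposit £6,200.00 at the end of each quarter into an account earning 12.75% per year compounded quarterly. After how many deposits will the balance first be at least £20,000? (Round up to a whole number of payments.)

Periodic rate r = 0.1275/4 per quarter; n is counted in quarters.
Ordinary annuity FV: 20,000 = 6,200 × [((1+r)^n − 1)/r].
(1+r)^n = 1 + 20,000 × r / 6,200, so n = ln(1 + 20,000·r/6,200) / ln(1+r) = 3.12.
Round up to a whole number of payments: n = 4.

4 payments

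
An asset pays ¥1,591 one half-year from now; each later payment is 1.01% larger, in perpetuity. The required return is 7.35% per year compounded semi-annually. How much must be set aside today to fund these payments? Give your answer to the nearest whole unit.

Periodic rate r = 0.0735/2 per half-year.
Growing perpetuity (Gordon): PV = PMT₁ / (r − g) = 1,591 / (r − 0.0101) = ¥59,700.

¥59,700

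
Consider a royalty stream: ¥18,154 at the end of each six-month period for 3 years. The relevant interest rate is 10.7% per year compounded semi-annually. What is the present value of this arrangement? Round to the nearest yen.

¥91,122

This is an ordinary annuity: 6 payments of ¥18,154 at the end of each six-month period.
Periodic rate r = 0.107/2 per half-year; n is counted in half-years.
PV = PMT × [(1 − (1+r)^−n)/r] = 18,154 × [1 − (1+r)^−6] / r = ¥91,122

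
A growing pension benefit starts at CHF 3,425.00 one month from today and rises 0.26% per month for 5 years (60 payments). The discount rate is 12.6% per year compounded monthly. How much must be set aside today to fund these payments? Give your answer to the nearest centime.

Periodic rate r = 0.126/12 per month; n is counted in months.
Growing ordinary annuity: PV = PMT₁ × [1 − ((1+g)/(1+r))^n] / (r − g) = 3,425 × [1 − ((1+0.0026)/(1+r))^60] / (r − 0.0026) = CHF 162,826.74.

CHF 162,826.74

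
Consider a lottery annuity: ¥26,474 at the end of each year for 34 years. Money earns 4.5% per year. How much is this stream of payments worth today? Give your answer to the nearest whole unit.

¥456,591

This is an ordinary annuity: 34 payments of ¥26,474 at the end of each year.
Periodic rate r = 0.045 per year.
PV = PMT × [(1 − (1+r)^−n)/r] = 26,474 × [1 − (1+r)^−34] / r = ¥456,591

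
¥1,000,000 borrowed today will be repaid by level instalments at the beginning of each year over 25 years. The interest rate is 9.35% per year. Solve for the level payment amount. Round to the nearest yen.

Level annuity due; solve PV = PMT × [(1 − (1+r)^−n)/r] × (1+r) for PMT.
Periodic rate r = 0.0935 per year.
With n = 25: PMT = 1,000,000 / ([(1 − (1+r)^−n)/r] × (1+r)) = ¥95,754

¥95,754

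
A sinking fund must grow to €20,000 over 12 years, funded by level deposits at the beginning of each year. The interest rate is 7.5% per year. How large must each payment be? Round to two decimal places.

Level annuity due; solve FV = PMT × [((1+r)^n − 1)/r] × (1+r) for PMT.
Periodic rate r = 0.075 per year.
With n = 12: PMT = 20,000 / ([((1+r)^n − 1)/r] × (1+r)) = €1,009.82

€1,009.82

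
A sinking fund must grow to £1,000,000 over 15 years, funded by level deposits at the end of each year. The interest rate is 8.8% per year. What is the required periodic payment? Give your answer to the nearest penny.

Level ordinary annuity; solve FV = PMT × [((1+r)^n − 1)/r] for PMT.
Periodic rate r = 0.088 per year.
With n = 15: PMT = 1,000,000 / ([((1+r)^n − 1)/r]) = £34,597.88

£34,597.88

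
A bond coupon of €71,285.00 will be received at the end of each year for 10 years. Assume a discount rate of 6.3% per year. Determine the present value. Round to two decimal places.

This is an ordinary annuity: 10 payments of €71,285.00 at the end of each year.
Periodic rate r = 0.063 per year.
PV = PMT × [(1 − (1+r)^−n)/r] = 71,285 × [1 − (1+r)^−10] / r = €517,286.51

€517,286.51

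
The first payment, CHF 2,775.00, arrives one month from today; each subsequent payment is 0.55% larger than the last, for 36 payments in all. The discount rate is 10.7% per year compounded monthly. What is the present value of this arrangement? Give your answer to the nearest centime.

Periodic rate r = 0.107/12 per month; n is counted in months.
Growing ordinary annuity: PV = PMT₁ × [1 − ((1+g)/(1+r))^n] / (r − g) = 2,775 × [1 − ((1+0.0055)/(1+r))^36] / (r − 0.0055) = CHF 93,368.08.

CHF 93,368.08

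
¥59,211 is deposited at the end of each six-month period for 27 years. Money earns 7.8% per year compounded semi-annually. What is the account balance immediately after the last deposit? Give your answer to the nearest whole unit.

This is an ordinary annuity: 54 deposits of ¥59,211 at the end of each six-month period.
Periodic rate r = 0.078/2 per half-year; n is counted in half-years.
FV = PMT × [((1+r)^n − 1)/r] = 59,211 × [(1+r)^54 − 1] / r = ¥10,465,095

¥10,465,095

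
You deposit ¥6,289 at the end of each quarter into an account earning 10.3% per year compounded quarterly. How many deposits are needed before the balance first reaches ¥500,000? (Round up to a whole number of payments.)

Periodic rate r = 0.103/4 per quarter; n is counted in quarters.
Ordinary annuity FV: 500,000 = 6,289 × [((1+r)^n − 1)/r].
(1+r)^n = 1 + 500,000 × r / 6,289, so n = ln(1 + 500,000·r/6,289) / ln(1+r) = 43.83.
Round up to a whole number of payments: n = 44.

44 payments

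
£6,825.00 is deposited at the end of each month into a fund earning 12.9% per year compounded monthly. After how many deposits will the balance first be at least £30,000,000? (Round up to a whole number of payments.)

Periodic rate r = 0.129/12 per month; n is counted in months.
Ordinary annuity FV: 30,000,000 = 6,825 × [((1+r)^n − 1)/r].
(1+r)^n = 1 + 30,000,000 × r / 6,825, so n = ln(1 + 30,000,000·r/6,825) / ln(1+r) = 362.54.
Round up to a whole number of payments: n = 363.

363 payments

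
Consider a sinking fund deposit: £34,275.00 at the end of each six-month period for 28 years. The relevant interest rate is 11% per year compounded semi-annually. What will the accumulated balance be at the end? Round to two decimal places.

This is an ordinary annuity: 56 deposits of £34,275.00 at the end of each six-month period.
Periodic rate r = 0.11/2 per half-year; n is counted in half-years.
FV = PMT × [((1+r)^n − 1)/r] = 34,275 × [(1+r)^56 − 1] / r = £11,872,285.80

£11,872,285.80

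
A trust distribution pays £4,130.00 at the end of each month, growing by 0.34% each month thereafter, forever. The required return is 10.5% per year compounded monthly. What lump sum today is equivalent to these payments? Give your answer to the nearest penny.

£771,962.62

Periodic rate r = 0.105/12 per month.
Growing perpetuity (Gordon): PV = PMT₁ / (r − g) = 4,130 / (r − 0.0034) = £771,962.62.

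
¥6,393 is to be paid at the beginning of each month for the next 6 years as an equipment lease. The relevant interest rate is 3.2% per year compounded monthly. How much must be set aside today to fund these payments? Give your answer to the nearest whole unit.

¥419,415

This is an annuity due: 72 payments of ¥6,393 at the beginning of each month.
Periodic rate r = 0.032/12 per month; n is counted in months.
PV = PMT × [(1 − (1+r)^−n)/r] × (1+r) = 6,393 × [1 − (1+r)^−72] / r × (1+r) = ¥419,415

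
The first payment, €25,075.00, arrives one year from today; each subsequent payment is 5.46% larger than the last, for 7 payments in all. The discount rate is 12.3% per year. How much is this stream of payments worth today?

€130,469.14

Periodic rate r = 0.123 per year.
Growing ordinary annuity: PV = PMT₁ × [1 − ((1+g)/(1+r))^n] / (r − g) = 25,075 × [1 − ((1+0.0546)/(1+r))^7] / (r − 0.0546) = €130,469.14.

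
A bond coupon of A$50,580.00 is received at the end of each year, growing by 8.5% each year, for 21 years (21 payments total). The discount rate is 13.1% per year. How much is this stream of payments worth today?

Periodic rate r = 0.131 per year.
Growing ordinary annuity: PV = PMT₁ × [1 − ((1+g)/(1+r))^n] / (r − g) = 50,580 × [1 − ((1+0.085)/(1+r))^21] / (r − 0.085) = A$639,805.63.

A$639,805.63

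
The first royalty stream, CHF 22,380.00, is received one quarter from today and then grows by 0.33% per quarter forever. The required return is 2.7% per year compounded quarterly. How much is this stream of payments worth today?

CHF 6,486,956.52

Periodic rate r = 0.027/4 per quarter.
Growing perpetuity (Gordon): PV = PMT₁ / (r − g) = 22,380 / (r − 0.0033) = CHF 6,486,956.52.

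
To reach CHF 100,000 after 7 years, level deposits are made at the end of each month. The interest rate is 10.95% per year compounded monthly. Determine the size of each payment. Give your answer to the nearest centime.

CHF 797.12

Level ordinary annuity; solve FV = PMT × [((1+r)^n − 1)/r] for PMT.
Periodic rate r = 0.1095/12 per month; n is counted in months.
With n = 84: PMT = 100,000 / ([((1+r)^n − 1)/r]) = CHF 797.12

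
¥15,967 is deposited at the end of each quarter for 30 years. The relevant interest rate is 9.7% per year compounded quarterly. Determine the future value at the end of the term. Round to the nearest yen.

¥11,015,798

This is an ordinary annuity: 120 deposits of ¥15,967 at the end of each quarter.
Periodic rate r = 0.097/4 per quarter; n is counted in quarters.
FV = PMT × [((1+r)^n − 1)/r] = 15,967 × [(1+r)^120 − 1] / r = ¥11,015,798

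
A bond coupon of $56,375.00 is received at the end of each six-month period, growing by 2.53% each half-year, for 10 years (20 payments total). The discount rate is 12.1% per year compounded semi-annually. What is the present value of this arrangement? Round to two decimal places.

Periodic rate r = 0.121/2 per half-year; n is counted in half-years.
Growing ordinary annuity: PV = PMT₁ × [1 − ((1+g)/(1+r))^n] / (r − g) = 56,375 × [1 − ((1+0.0253)/(1+r))^20] / (r − 0.0253) = $786,202.16.

$786,202.16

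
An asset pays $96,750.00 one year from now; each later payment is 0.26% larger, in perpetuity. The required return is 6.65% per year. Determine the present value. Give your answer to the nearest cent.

$1,514,084.51

Periodic rate r = 0.0665 per year.
Growing perpetuity (Gordon): PV = PMT₁ / (r − g) = 96,750 / (r − 0.0026) = $1,514,084.51.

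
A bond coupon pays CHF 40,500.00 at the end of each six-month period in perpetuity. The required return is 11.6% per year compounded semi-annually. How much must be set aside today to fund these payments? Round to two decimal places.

CHF 698,275.86

Periodic rate r = 0.116/2 per half-year.
Level perpetuity: PV = PMT / r = 40,500 / (0.116/2) = CHF 698,275.86.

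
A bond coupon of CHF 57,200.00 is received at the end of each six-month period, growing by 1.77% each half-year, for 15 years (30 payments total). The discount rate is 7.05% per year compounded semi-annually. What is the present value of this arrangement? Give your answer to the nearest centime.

Periodic rate r = 0.0705/2 per half-year; n is counted in half-years.
Growing ordinary annuity: PV = PMT₁ × [1 − ((1+g)/(1+r))^n] / (r − g) = 57,200 × [1 − ((1+0.0177)/(1+r))^30] / (r − 0.0177) = CHF 1,307,820.31.

CHF 1,307,820.31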